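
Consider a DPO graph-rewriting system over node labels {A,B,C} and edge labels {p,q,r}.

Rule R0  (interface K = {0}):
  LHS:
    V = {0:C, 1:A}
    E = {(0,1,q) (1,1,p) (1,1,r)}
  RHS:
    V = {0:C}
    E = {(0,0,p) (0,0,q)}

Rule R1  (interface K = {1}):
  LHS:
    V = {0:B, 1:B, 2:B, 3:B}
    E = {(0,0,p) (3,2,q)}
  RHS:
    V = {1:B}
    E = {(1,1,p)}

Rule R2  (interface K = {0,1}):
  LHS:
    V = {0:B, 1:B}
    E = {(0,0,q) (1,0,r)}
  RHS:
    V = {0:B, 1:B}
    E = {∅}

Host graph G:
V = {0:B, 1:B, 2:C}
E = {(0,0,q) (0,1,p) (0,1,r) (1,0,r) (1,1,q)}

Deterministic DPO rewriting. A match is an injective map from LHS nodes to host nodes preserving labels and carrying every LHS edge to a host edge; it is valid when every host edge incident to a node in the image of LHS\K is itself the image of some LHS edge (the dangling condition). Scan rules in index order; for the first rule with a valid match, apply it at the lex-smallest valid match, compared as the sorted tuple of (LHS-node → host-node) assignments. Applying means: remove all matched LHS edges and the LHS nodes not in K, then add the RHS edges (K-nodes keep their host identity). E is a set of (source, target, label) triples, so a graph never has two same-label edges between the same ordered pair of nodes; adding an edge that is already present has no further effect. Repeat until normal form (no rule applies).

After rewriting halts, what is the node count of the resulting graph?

Answer: 3

Steps:
initial: |V|=3 |E|=5  E = 0-q->0 0-p->1 0-r->1 1-r->0 1-q->1
step 1: apply R2 at {0↦0, 1↦1}  → |V|=3 |E|=3  E = 0-p->1 0-r->1 1-q->1
step 2: apply R2 at {0↦1, 1↦0}  → |V|=3 |E|=1  E = 0-p->1
normal form: no rule applies after step 2
NF nodes: {0:B, 1:B, 2:C}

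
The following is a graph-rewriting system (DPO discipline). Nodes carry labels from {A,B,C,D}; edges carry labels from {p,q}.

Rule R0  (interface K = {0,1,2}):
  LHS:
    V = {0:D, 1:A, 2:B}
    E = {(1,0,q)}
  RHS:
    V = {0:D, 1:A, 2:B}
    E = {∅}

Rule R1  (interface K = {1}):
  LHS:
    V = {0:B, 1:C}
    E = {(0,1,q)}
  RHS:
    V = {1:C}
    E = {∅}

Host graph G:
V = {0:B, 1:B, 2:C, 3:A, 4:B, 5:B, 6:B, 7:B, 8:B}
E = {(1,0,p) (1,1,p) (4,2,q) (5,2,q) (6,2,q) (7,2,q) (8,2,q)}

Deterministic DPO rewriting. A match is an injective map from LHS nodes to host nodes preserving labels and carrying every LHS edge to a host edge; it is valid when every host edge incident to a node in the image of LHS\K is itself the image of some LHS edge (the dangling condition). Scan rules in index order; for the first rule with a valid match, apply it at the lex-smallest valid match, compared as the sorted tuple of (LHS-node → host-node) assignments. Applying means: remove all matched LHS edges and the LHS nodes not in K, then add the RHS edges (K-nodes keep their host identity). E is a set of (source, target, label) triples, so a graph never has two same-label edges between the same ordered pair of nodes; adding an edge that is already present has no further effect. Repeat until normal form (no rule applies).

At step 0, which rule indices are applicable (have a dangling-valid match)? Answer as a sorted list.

Answer: [R1]

Rewrite trace:
R0: no valid match — LHS pattern not found
R1: 5 valid matches — {0↦4, 1↦2}, {0↦5, 1↦2}, {0↦6, 1↦2} (+2 more)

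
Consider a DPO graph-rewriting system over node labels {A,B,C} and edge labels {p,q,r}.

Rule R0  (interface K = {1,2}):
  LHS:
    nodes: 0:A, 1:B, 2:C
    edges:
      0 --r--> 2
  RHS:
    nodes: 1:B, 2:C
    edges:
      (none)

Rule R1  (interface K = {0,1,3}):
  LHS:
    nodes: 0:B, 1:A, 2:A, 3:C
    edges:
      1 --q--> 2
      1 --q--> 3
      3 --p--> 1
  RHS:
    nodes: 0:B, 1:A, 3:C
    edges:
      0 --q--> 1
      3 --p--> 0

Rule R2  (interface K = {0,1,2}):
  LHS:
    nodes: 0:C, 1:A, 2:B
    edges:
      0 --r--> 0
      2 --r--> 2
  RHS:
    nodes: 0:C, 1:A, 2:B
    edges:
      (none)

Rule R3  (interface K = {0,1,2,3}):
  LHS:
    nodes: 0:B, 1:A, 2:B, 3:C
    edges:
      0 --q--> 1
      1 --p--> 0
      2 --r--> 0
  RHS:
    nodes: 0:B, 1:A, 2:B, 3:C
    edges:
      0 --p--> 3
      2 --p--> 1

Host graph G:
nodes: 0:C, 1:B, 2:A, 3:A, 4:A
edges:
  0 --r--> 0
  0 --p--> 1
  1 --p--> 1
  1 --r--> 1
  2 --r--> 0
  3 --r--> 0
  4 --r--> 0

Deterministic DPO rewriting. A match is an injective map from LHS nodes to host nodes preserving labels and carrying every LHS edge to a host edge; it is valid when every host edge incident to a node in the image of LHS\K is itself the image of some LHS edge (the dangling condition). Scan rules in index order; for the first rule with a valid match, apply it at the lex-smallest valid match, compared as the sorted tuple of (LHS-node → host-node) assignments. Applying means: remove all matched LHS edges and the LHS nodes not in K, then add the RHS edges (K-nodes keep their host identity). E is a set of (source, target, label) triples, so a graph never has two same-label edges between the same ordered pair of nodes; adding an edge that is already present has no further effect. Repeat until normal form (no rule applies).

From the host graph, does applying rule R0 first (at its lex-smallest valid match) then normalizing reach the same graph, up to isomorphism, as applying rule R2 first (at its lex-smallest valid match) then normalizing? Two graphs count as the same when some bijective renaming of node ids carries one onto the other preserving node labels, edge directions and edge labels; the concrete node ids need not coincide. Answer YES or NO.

Answer: NO

Rewrite trace:
branch R0-first: apply at {0↦2, 1↦1, 2↦0} → |E|=6, then 2 more step(s) → NF |V|=2 |E|=4 V={0:C, 1:B} E=0-r->0 0-p->1 1-p->1 1-r->1
branch R2-first: apply at {0↦0, 1↦2, 2↦1} → |E|=5, then 3 more step(s) → NF |V|=2 |E|=2 V={0:C, 1:B} E=0-p->1 1-p->1
graphs not isomorphic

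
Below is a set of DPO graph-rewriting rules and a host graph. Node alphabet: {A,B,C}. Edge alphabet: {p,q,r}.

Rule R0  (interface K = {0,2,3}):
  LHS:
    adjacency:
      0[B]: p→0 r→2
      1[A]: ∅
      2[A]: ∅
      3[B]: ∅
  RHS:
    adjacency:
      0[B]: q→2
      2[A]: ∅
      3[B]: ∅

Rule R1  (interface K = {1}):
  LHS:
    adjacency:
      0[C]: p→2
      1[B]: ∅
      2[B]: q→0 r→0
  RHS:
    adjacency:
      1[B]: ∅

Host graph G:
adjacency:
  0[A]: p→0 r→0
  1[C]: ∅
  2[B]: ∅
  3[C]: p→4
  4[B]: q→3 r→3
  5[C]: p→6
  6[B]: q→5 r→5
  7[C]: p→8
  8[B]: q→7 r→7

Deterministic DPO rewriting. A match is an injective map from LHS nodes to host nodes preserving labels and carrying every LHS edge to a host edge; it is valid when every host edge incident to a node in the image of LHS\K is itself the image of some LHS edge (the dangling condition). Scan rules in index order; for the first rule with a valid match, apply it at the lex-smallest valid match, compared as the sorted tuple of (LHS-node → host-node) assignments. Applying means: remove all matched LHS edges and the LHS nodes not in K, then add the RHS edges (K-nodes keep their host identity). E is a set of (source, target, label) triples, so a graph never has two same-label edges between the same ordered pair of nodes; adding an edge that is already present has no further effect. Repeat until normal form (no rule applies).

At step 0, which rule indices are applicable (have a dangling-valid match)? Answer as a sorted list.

R0: no valid match — LHS pattern not found
R1: 9 valid matches — {0↦3, 1↦2, 2↦4}, {0↦3, 1↦6, 2↦4}, {0↦3, 1↦8, 2↦4} (+6 more)

Answer: [R1]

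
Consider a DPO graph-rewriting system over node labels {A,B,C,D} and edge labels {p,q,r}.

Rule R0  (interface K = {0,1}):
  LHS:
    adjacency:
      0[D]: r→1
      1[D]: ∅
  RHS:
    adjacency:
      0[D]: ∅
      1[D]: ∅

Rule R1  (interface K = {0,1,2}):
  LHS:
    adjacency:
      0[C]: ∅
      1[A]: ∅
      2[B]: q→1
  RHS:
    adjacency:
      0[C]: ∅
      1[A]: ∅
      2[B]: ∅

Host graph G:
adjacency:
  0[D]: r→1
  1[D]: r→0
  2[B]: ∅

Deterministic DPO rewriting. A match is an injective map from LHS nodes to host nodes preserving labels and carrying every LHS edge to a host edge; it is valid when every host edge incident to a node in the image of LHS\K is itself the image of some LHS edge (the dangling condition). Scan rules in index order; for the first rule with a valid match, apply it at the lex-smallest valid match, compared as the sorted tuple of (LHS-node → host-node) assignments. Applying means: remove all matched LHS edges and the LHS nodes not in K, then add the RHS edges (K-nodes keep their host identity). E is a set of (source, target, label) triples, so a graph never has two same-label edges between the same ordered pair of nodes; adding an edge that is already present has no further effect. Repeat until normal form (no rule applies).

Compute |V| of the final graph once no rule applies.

initial: |V|=3 |E|=2  E = 0-r->1 1-r->0
step 1: apply R0 at {0↦0, 1↦1}  → |V|=3 |E|=1  E = 1-r->0
step 2: apply R0 at {0↦1, 1↦0}  → |V|=3 |E|=0  E = ∅
halt: no rule applies after step 2
NF nodes: {0:D, 1:D, 2:B}

Answer: 3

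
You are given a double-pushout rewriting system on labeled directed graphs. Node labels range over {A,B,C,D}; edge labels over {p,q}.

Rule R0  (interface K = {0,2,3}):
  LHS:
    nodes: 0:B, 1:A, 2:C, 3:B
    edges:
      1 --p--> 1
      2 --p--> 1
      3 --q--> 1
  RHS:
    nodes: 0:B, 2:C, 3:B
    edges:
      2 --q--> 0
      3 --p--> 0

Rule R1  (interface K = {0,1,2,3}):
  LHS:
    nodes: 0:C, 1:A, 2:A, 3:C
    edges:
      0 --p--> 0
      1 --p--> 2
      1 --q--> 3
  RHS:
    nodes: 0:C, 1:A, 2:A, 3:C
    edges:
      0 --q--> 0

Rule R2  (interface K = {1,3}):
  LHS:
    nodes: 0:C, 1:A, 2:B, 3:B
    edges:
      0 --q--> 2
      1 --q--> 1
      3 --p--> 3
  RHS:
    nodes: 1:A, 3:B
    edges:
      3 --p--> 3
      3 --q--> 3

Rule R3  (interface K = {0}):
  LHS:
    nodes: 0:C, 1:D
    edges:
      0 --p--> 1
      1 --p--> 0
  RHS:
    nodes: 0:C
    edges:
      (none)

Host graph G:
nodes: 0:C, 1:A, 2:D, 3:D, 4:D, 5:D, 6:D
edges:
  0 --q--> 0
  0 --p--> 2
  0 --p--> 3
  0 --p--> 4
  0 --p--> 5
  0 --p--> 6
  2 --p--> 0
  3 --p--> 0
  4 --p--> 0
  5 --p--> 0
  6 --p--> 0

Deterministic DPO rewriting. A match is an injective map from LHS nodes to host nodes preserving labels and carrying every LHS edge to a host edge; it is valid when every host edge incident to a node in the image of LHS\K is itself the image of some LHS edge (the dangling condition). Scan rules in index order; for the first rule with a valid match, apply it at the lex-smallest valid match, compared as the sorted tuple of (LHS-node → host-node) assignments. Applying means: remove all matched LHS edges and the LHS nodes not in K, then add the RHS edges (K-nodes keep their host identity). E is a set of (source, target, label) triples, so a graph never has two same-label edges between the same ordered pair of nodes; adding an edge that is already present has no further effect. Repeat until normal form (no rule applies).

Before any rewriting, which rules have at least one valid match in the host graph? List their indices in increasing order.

R0: no valid match — LHS pattern not found
R1: no valid match — LHS pattern not found
R2: no valid match — LHS pattern not found
R3: 5 valid matches — {0↦0, 1↦2}, {0↦0, 1↦3}, {0↦0, 1↦4} (+2 more)

Answer: [R3]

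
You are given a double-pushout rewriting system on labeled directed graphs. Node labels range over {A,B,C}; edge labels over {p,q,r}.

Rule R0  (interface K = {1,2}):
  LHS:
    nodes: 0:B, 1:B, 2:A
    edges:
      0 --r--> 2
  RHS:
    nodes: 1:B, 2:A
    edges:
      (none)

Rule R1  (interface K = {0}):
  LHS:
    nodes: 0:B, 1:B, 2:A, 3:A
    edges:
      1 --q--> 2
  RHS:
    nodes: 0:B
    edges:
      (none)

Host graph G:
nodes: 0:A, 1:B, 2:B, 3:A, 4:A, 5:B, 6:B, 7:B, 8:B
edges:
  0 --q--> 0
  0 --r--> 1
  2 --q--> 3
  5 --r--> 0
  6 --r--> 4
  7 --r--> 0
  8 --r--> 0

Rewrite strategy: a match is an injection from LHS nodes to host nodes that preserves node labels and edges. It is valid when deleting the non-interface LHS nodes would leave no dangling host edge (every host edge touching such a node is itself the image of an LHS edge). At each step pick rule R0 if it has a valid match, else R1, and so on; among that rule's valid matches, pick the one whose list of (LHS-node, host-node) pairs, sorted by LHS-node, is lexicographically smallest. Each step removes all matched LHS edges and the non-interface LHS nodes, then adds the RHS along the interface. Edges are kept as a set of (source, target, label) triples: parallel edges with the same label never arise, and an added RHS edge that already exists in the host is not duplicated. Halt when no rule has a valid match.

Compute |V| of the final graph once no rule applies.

Answer: 2

Rewrite trace:
[0] host  ⇒  9 nodes, 7 edges  {0-q->0 0-r->1 2-q->3 5-r->0 6-r->4 7-r->0 8-r->0}
[1] R0 @ {0↦5, 1↦1, 2↦0}  ⇒  8 nodes, 6 edges  {0-q->0 0-r->1 2-q->3 6-r->4 7-r->0 8-r->0}
[2] R0 @ {0↦6, 1↦1, 2↦4}  ⇒  7 nodes, 5 edges  {0-q->0 0-r->1 2-q->3 7-r->0 8-r->0}
[3] R0 @ {0↦7, 1↦1, 2↦0}  ⇒  6 nodes, 4 edges  {0-q->0 0-r->1 2-q->3 8-r->0}
[4] R0 @ {0↦8, 1↦1, 2↦0}  ⇒  5 nodes, 3 edges  {0-q->0 0-r->1 2-q->3}
[5] R1 @ {0↦1, 1↦2, 2↦3, 3↦4}  ⇒  2 nodes, 2 edges  {0-q->0 0-r->1}
normal form: no rule applies after step 5
NF nodes: {0:A, 1:B}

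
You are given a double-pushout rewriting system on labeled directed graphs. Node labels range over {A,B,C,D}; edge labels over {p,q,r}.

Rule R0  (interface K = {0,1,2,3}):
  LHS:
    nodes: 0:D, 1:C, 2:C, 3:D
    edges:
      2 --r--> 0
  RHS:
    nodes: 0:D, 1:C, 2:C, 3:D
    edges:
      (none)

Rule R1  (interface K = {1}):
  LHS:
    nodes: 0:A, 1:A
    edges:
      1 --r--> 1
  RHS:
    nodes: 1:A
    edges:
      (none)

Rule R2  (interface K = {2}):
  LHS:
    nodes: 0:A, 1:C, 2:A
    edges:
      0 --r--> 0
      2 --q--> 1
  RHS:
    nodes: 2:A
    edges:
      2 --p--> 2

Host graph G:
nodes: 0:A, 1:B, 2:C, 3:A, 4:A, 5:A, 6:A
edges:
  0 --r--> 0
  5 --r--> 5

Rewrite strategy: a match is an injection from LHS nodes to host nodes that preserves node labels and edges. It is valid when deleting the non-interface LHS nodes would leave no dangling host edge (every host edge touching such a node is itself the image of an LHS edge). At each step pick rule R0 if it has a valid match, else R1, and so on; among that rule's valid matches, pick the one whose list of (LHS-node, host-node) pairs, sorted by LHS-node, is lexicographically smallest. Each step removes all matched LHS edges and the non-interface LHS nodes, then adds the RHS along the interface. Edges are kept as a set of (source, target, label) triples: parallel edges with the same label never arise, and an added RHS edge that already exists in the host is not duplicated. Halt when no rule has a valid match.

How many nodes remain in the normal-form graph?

[0] host  ⇒  7 nodes, 2 edges  {0-r->0 5-r->5}
[1] R1 @ {0↦3, 1↦0}  ⇒  6 nodes, 1 edges  {5-r->5}
[2] R1 @ {0↦0, 1↦5}  ⇒  5 nodes, 0 edges  {∅}
normal form: no rule applies after step 2
NF nodes: {1:B, 2:C, 4:A, 5:A, 6:A}

Answer: 5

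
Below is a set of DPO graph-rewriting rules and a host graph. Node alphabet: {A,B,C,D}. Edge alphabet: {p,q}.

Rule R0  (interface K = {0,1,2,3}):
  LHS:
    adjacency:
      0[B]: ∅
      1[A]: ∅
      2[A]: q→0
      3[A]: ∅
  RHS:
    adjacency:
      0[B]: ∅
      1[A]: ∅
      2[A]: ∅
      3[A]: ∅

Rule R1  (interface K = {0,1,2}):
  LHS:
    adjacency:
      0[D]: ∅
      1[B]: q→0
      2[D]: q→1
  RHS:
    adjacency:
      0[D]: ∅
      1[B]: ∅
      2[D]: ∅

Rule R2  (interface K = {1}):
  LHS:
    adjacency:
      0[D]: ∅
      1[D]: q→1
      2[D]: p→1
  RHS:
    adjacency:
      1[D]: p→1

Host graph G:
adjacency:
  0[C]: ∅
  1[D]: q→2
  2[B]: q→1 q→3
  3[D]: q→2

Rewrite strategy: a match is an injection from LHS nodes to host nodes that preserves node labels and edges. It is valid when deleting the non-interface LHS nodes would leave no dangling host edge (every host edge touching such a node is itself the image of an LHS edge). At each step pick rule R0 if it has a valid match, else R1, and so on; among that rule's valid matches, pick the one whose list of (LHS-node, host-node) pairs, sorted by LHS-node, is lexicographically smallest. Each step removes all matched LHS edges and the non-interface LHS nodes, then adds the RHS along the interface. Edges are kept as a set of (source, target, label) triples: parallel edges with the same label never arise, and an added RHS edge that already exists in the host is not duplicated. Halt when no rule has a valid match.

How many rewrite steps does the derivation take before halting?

Answer: 2

Derivation:
start.  V:4 E:4  edges: 1-q->2 2-q->1 2-q->3 3-q->2
1. fire R1 via {0↦1, 1↦2, 2↦3}  →  V:4 E:2  edges: 1-q->2 2-q->3
2. fire R1 via {0↦3, 1↦2, 2↦1}  →  V:4 E:0  edges: ∅
halt: no rule applies after step 2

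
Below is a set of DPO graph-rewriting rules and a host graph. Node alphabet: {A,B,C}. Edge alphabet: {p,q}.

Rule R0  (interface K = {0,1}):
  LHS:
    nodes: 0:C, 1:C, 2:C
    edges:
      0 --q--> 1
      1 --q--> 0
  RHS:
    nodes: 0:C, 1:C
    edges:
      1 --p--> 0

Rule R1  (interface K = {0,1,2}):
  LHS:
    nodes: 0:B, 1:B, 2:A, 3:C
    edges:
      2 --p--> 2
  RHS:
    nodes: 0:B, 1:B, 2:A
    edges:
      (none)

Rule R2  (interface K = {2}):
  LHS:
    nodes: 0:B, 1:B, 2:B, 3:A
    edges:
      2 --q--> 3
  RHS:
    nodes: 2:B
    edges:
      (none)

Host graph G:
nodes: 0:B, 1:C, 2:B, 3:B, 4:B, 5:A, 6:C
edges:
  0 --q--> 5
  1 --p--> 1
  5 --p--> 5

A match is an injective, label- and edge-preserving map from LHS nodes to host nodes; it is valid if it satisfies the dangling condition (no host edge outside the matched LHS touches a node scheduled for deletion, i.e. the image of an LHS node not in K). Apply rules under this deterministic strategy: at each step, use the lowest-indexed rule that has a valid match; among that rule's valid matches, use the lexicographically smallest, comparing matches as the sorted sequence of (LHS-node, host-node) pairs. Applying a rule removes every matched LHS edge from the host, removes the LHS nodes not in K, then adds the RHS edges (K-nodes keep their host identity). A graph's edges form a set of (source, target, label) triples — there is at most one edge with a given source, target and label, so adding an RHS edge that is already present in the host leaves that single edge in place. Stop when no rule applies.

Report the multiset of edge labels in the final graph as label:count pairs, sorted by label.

start.  V:7 E:3  edges: 0-q->5 1-p->1 5-p->5
1. fire R1 via {0↦0, 1↦2, 2↦5, 3↦6}  →  V:6 E:2  edges: 0-q->5 1-p->1
2. fire R2 via {0↦2, 1↦3, 2↦0, 3↦5}  →  V:3 E:1  edges: 1-p->1
halt: no rule applies after step 2
NF edges: [(1, 1, 'p')]

Answer: p:1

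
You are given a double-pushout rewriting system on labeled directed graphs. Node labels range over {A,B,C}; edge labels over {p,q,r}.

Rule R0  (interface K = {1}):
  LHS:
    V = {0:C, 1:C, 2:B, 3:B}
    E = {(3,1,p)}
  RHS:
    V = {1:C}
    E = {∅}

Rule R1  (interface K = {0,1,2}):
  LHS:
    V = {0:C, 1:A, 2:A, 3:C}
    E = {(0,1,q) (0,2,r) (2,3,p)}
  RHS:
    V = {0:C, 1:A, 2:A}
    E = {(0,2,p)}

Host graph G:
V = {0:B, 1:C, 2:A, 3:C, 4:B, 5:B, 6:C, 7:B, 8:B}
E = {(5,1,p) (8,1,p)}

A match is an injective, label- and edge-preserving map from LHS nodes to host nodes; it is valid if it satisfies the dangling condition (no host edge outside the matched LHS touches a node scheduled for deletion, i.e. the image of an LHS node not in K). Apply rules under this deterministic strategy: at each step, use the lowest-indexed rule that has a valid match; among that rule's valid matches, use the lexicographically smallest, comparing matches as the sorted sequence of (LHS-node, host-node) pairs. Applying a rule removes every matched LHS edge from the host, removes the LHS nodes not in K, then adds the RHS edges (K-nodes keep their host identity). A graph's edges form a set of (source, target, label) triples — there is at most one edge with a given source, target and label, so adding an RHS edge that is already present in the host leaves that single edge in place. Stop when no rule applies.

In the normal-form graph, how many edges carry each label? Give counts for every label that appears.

Answer: (no edges)

Steps:
[0] host  ⇒  9 nodes, 2 edges  {5-p->1 8-p->1}
[1] R0 @ {0↦3, 1↦1, 2↦0, 3↦5}  ⇒  6 nodes, 1 edges  {8-p->1}
[2] R0 @ {0↦6, 1↦1, 2↦4, 3↦8}  ⇒  3 nodes, 0 edges  {∅}
halt: no rule applies after step 2
NF edges: []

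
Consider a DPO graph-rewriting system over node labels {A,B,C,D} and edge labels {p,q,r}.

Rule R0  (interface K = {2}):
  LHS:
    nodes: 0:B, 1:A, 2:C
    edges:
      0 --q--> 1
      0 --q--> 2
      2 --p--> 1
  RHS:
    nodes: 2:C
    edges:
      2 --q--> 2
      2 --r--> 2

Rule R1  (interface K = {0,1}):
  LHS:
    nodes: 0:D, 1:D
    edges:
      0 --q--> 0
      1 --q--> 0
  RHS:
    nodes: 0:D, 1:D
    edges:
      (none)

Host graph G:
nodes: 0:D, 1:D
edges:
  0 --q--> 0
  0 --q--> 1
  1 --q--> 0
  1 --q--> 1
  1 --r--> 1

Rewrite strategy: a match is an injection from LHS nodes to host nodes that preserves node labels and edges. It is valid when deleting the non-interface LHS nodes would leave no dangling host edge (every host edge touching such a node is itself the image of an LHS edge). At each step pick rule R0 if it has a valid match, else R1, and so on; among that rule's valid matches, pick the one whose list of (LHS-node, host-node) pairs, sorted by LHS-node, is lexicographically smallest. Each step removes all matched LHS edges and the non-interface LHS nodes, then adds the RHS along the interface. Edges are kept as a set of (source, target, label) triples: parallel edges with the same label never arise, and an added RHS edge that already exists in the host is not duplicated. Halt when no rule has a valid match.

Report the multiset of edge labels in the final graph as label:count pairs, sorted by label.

[0] host  ⇒  2 nodes, 5 edges  {0-q->0 0-q->1 1-q->0 1-q->1 1-r->1}
[1] R1 @ {0↦0, 1↦1}  ⇒  2 nodes, 3 edges  {0-q->1 1-q->1 1-r->1}
[2] R1 @ {0↦1, 1↦0}  ⇒  2 nodes, 1 edges  {1-r->1}
halt: no rule applies after step 2
NF edges: [(1, 1, 'r')]

Answer: r:1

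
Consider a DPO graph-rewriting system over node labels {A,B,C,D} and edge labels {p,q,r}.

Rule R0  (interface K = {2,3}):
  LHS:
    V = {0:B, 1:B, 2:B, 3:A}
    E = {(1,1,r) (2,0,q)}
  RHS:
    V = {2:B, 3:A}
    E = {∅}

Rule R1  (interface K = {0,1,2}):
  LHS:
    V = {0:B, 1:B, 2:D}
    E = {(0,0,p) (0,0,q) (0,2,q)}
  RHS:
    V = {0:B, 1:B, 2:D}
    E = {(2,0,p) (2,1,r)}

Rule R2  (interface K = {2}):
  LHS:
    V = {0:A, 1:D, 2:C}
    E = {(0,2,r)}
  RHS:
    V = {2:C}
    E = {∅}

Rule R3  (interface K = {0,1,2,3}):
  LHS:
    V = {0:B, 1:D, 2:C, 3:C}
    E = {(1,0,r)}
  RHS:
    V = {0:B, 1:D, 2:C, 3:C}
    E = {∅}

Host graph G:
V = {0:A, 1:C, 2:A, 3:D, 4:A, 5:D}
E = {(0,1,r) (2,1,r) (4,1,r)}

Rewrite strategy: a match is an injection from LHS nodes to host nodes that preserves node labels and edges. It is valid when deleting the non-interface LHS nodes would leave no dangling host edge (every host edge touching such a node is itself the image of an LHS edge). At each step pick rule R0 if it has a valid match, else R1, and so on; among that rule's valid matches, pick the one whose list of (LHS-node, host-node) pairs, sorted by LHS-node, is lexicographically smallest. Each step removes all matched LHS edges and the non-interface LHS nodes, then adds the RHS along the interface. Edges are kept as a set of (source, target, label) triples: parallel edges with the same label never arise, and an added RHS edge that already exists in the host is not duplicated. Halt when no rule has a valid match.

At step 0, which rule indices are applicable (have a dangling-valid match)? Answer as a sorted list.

R0: no valid match — LHS pattern not found
R1: no valid match — LHS pattern not found
R2: 6 valid matches — {0↦0, 1↦3, 2↦1}, {0↦0, 1↦5, 2↦1}, {0↦2, 1↦3, 2↦1} (+3 more)
R3: no valid match — LHS pattern not found

Answer: [R2]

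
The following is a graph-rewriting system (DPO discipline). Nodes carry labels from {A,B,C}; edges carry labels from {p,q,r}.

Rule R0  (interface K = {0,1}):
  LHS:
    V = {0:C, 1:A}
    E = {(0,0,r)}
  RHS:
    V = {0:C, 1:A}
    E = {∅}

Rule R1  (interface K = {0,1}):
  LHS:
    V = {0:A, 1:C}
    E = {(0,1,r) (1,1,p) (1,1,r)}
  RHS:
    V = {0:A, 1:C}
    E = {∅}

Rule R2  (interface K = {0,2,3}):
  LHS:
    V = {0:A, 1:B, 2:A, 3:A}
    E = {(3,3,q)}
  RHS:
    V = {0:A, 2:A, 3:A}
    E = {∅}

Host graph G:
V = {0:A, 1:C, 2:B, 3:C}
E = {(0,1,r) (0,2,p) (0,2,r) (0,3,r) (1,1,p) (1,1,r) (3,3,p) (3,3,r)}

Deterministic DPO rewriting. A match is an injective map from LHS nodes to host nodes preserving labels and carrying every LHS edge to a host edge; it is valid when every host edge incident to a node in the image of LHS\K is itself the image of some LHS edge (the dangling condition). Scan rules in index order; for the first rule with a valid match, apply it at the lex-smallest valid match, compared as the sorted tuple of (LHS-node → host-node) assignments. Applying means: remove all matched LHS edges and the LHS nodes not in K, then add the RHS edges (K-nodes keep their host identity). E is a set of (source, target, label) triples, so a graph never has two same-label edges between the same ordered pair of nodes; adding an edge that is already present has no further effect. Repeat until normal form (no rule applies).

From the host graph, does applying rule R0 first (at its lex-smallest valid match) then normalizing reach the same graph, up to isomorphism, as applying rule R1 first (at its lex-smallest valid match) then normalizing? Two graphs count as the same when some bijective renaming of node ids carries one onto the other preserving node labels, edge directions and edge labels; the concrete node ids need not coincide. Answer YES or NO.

branch R0-first: apply at {0↦1, 1↦0} → |E|=7, then 1 more step(s) → NF |V|=4 |E|=6 V={0:A, 1:C, 2:B, 3:C} E=0-r->1 0-p->2 0-r->2 0-r->3 1-p->1 3-p->3
branch R1-first: apply at {0↦0, 1↦1} → |E|=5, then 1 more step(s) → NF |V|=4 |E|=4 V={0:A, 1:C, 2:B, 3:C} E=0-p->2 0-r->2 0-r->3 3-p->3
graphs not isomorphic

Answer: NO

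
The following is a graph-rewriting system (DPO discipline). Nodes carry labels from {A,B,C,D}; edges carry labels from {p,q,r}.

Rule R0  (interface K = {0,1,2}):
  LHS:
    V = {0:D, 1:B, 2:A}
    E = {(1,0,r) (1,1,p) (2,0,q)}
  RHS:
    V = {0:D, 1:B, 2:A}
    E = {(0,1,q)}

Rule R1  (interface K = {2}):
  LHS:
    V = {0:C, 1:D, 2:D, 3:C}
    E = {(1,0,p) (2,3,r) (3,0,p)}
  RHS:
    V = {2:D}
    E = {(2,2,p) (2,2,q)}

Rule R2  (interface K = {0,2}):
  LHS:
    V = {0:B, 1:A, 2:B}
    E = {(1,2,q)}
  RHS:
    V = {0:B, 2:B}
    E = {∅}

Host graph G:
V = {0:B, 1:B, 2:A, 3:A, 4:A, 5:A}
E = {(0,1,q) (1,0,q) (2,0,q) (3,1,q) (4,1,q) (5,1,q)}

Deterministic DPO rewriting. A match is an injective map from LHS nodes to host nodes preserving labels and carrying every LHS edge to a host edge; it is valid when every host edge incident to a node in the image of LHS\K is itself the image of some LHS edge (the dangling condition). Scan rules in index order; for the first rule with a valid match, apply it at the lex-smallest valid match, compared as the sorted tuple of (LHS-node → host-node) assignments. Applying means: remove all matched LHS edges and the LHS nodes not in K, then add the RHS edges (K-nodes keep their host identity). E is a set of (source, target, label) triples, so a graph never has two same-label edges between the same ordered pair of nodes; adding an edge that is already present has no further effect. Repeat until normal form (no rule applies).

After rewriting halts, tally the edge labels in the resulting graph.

initial: |V|=6 |E|=6  E = 0-q->1 1-q->0 2-q->0 3-q->1 4-q->1 5-q->1
step 1: apply R2 at {0↦0, 1↦3, 2↦1}  → |V|=5 |E|=5  E = 0-q->1 1-q->0 2-q->0 4-q->1 5-q->1
step 2: apply R2 at {0↦0, 1↦4, 2↦1}  → |V|=4 |E|=4  E = 0-q->1 1-q->0 2-q->0 5-q->1
step 3: apply R2 at {0↦0, 1↦5, 2↦1}  → |V|=3 |E|=3  E = 0-q->1 1-q->0 2-q->0
step 4: apply R2 at {0↦1, 1↦2, 2↦0}  → |V|=2 |E|=2  E = 0-q->1 1-q->0
final graph: no rule applies after step 4
NF edges: [(0, 1, 'q'), (1, 0, 'q')]

Answer: q:2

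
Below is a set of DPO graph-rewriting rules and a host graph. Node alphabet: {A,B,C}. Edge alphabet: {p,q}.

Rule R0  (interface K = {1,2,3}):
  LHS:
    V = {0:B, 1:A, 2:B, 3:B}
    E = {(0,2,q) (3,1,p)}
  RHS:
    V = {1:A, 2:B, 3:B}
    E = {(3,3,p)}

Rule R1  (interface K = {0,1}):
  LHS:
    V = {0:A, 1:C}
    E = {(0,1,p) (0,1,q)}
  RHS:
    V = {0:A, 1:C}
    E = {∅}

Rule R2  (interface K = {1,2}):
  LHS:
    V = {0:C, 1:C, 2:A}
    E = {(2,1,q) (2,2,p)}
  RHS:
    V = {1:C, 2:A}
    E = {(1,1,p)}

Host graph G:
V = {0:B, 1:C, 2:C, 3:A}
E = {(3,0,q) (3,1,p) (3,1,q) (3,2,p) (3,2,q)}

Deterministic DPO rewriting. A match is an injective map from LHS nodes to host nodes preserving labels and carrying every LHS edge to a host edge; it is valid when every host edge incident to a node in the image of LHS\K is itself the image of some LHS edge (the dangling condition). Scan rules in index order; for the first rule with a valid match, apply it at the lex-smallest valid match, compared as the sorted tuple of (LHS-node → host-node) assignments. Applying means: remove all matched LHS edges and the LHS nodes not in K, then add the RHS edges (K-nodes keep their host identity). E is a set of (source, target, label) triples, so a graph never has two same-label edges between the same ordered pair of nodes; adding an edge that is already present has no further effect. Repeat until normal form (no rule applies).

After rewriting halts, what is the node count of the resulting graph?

initial: |V|=4 |E|=5  E = 3-q->0 3-p->1 3-q->1 3-p->2 3-q->2
step 1: apply R1 at {0↦3, 1↦1}  → |V|=4 |E|=3  E = 3-q->0 3-p->2 3-q->2
step 2: apply R1 at {0↦3, 1↦2}  → |V|=4 |E|=1  E = 3-q->0
normal form: no rule applies after step 2
NF nodes: {0:B, 1:C, 2:C, 3:A}

Answer: 4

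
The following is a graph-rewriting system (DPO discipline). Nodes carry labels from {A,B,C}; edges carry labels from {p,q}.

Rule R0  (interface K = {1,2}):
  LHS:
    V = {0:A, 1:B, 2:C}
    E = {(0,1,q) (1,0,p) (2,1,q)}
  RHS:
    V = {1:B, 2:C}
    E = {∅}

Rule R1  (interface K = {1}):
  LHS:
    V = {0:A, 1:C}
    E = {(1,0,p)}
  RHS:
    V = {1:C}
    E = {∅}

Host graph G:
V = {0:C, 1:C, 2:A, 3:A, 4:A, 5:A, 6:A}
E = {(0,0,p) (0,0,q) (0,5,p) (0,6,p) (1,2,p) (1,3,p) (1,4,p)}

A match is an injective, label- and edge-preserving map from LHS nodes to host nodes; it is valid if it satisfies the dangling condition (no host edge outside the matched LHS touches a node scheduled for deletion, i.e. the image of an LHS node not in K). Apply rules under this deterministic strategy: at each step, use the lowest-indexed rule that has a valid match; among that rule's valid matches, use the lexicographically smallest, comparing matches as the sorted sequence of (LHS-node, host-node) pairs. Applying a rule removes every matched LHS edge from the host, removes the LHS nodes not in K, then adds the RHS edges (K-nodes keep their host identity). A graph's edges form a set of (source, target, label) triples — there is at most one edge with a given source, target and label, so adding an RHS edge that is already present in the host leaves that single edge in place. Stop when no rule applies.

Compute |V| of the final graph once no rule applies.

Answer: 2

Rewrite trace:
[0] host  ⇒  7 nodes, 7 edges  {0-p->0 0-q->0 0-p->5 0-p->6 1-p->2 1-p->3 1-p->4}
[1] R1 @ {0↦2, 1↦1}  ⇒  6 nodes, 6 edges  {0-p->0 0-q->0 0-p->5 0-p->6 1-p->3 1-p->4}
[2] R1 @ {0↦3, 1↦1}  ⇒  5 nodes, 5 edges  {0-p->0 0-q->0 0-p->5 0-p->6 1-p->4}
[3] R1 @ {0↦4, 1↦1}  ⇒  4 nodes, 4 edges  {0-p->0 0-q->0 0-p->5 0-p->6}
[4] R1 @ {0↦5, 1↦0}  ⇒  3 nodes, 3 edges  {0-p->0 0-q->0 0-p->6}
[5] R1 @ {0↦6, 1↦0}  ⇒  2 nodes, 2 edges  {0-p->0 0-q->0}
normal form: no rule applies after step 5
NF nodes: {0:C, 1:C}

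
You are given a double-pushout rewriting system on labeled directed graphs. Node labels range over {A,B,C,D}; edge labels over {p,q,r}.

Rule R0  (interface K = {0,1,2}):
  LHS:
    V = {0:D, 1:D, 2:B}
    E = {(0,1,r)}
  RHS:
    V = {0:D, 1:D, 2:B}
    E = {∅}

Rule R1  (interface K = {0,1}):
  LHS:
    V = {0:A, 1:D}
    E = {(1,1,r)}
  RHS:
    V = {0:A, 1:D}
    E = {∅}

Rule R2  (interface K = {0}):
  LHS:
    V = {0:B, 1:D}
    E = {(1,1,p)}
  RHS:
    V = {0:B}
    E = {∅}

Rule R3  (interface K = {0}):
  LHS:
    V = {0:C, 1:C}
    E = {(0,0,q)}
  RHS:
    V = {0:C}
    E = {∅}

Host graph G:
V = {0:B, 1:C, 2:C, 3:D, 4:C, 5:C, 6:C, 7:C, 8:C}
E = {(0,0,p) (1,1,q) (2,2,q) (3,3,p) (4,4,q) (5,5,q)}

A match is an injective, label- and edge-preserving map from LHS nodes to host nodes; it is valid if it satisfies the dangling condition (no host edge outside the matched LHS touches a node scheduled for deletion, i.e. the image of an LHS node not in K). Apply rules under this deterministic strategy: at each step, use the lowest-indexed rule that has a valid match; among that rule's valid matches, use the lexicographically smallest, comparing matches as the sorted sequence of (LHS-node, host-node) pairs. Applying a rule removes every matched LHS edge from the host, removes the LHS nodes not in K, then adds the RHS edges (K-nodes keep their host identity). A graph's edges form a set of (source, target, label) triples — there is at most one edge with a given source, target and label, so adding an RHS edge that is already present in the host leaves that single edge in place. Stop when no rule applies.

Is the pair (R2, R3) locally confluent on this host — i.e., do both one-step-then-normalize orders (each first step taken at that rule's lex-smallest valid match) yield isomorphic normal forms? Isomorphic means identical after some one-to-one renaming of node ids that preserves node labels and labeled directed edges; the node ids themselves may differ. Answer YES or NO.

branch R2-first: apply at {0↦0, 1↦3} → |E|=5, then 4 more step(s) → NF |V|=4 |E|=1 V={0:B, 5:C, 7:C, 8:C} E=0-p->0
branch R3-first: apply at {0↦1, 1↦6} → |E|=5, then 4 more step(s) → NF |V|=4 |E|=1 V={0:B, 5:C, 7:C, 8:C} E=0-p->0
graphs isomorphic (equal up to label-preserving node renaming)

Answer: YES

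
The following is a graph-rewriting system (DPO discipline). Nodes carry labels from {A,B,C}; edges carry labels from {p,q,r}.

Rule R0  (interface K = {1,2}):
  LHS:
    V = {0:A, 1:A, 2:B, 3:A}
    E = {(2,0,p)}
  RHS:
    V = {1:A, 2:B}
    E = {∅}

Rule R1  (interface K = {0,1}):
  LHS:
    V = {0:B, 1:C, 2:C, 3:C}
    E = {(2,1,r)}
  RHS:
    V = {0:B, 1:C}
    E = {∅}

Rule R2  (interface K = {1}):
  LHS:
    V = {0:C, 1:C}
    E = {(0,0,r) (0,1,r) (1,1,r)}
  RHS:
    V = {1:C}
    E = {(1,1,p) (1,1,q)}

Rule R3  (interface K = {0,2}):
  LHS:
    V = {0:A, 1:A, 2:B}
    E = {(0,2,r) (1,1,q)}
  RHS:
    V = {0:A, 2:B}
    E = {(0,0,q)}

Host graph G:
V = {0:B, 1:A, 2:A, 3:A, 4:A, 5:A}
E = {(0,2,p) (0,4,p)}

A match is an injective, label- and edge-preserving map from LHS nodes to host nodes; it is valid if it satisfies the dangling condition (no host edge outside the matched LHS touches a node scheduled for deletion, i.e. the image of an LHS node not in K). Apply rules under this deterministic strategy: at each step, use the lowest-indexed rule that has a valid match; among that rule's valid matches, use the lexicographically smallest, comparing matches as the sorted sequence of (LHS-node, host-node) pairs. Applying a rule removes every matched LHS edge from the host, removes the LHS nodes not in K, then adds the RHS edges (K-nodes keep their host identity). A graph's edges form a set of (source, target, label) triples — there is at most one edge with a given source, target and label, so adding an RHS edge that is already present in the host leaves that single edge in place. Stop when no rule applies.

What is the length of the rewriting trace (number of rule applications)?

Answer: 2

Derivation:
[0] host  ⇒  6 nodes, 2 edges  {0-p->2 0-p->4}
[1] R0 @ {0↦2, 1↦1, 2↦0, 3↦3}  ⇒  4 nodes, 1 edges  {0-p->4}
[2] R0 @ {0↦4, 1↦1, 2↦0, 3↦5}  ⇒  2 nodes, 0 edges  {∅}
halt: no rule applies after step 2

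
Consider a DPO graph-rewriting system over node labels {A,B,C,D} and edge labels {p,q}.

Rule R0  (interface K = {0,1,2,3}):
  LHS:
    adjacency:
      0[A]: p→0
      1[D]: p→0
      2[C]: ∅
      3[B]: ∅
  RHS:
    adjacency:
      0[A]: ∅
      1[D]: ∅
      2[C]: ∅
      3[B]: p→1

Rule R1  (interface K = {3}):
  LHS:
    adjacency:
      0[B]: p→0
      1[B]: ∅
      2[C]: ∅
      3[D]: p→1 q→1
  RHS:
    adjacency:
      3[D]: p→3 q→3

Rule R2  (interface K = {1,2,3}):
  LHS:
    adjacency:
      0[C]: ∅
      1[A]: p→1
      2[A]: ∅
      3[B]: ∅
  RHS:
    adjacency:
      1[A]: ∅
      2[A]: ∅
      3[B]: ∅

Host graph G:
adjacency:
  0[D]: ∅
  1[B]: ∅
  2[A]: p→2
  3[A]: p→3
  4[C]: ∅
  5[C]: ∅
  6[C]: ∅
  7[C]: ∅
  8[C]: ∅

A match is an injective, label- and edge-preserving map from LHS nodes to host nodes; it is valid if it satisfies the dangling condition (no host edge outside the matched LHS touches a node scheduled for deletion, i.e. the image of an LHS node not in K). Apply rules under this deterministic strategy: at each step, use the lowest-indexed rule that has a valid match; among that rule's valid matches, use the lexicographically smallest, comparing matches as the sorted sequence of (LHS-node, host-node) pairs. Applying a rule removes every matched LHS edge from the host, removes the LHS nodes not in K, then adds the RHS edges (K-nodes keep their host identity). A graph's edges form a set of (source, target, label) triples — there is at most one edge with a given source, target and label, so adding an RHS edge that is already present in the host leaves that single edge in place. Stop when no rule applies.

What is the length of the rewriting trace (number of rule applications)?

initial: |V|=9 |E|=2  E = 2-p->2 3-p->3
step 1: apply R2 at {0↦4, 1↦2, 2↦3, 3↦1}  → |V|=8 |E|=1  E = 3-p->3
step 2: apply R2 at {0↦5, 1↦3, 2↦2, 3↦1}  → |V|=7 |E|=0  E = ∅
halt: no rule applies after step 2

Answer: 2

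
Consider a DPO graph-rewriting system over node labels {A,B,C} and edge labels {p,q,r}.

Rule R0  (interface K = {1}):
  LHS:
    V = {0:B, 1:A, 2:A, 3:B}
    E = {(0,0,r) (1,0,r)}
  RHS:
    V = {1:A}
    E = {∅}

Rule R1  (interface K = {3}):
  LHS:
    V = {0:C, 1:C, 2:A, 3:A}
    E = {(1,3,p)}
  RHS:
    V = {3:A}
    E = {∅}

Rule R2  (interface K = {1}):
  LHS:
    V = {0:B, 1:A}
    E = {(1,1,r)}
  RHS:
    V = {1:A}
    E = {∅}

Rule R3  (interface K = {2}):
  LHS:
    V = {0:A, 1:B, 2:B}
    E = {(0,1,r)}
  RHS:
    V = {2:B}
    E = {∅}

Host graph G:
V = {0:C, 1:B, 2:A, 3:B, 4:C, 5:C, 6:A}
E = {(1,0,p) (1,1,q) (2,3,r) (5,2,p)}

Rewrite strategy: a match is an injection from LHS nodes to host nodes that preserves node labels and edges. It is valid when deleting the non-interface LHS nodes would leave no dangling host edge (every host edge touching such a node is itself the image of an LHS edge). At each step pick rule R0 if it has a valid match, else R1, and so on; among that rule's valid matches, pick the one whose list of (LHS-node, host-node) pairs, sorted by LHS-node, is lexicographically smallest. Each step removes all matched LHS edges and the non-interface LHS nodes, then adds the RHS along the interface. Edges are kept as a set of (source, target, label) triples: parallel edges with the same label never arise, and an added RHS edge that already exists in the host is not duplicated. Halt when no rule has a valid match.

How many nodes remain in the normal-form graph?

Answer: 2

Steps:
[0] host  ⇒  7 nodes, 4 edges  {1-p->0 1-q->1 2-r->3 5-p->2}
[1] R1 @ {0↦4, 1↦5, 2↦6, 3↦2}  ⇒  4 nodes, 3 edges  {1-p->0 1-q->1 2-r->3}
[2] R3 @ {0↦2, 1↦3, 2↦1}  ⇒  2 nodes, 2 edges  {1-p->0 1-q->1}
normal form: no rule applies after step 2
NF nodes: {0:C, 1:B}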